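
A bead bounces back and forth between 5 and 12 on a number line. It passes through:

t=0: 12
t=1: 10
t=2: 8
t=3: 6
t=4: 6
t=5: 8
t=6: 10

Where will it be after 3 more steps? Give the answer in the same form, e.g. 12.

8

The value reflects between 5 and 12, moving 2 per step.
  step 7: 10 → 12
  step 8: 12 → 10
  step 9: 10 → 8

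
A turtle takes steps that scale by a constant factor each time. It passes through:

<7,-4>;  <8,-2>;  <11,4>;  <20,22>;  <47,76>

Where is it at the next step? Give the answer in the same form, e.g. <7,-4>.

<128,238>

Step-to-step displacements: <+1,+2>, <+3,+6>, <+9,+18>, <+27,+54>; each is 3× the previous.
step 5: <47,76> + <+81,+162> → <128,238>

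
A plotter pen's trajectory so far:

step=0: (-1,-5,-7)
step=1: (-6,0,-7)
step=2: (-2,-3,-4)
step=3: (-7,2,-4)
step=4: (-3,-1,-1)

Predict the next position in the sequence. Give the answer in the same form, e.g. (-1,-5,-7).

Step-to-step displacements: (-5,+5,+0), (+4,-3,+3), (-5,+5,+0), (+4,-3,+3) — a repeating cycle of length 2.
step 5: apply (-5,+5,+0) → (-8,4,-1)

(-8,4,-1)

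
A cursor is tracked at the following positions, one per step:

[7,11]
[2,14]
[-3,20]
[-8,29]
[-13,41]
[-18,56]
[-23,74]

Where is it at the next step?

[-28,95]

First differences are [-5,+3], [-5,+6], [-5,+9], [-5,+12], [-5,+15], [-5,+18]; their common second difference is [+0,+3] (constant acceleration).
step 7: [-23,74] + [-5,+21] → [-28,95]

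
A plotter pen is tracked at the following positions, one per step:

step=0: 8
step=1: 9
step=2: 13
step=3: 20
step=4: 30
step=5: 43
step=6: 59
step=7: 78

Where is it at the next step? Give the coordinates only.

100

First differences are +1, +4, +7, +10, +13, +16, +19; their common second difference is +3 (constant acceleration).
step 8: 78 + 22 → 100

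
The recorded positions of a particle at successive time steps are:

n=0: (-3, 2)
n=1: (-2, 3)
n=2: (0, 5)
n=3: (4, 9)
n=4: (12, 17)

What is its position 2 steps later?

(60, 65)

Consecutive displacements (+1, +1), (+2, +2), (+4, +4), (+8, +8) scale by a factor of 2 each step.
step 5: (12, 17) + (+16, +16) → (28, 33)
step 6: (28, 33) + (+32, +32) → (60, 65)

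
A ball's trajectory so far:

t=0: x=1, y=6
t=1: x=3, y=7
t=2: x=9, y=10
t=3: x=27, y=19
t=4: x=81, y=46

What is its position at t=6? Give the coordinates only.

Consecutive displacements (+2, +1), (+6, +3), (+18, +9), (+54, +27) scale by a factor of 3 each step.
step 5: x=81, y=46 + (+162, +81) → x=243, y=127
step 6: x=243, y=127 + (+486, +243) → x=729, y=370

x=729, y=370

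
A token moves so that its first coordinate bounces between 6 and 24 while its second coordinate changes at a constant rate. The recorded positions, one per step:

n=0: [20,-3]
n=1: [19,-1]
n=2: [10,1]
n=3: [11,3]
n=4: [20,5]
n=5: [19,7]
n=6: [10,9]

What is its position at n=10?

The first coordinate travels 9 per step and bounces off the walls at 6 and 24.
  step 7: 10 → 11
  step 8: 11 → 20
  step 9: 20 → 19
  step 10: 19 → 10
The second coordinate changes by +2 each step: at step 10 it is 17.

[10,17]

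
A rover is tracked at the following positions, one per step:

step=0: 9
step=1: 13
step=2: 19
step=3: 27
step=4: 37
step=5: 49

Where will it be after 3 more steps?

97

Successive displacements: +4, +6, +8, +10, +12 — each changes by +2.
step 6: 49 + 14 → 63
step 7: 63 + 16 → 79
step 8: 79 + 18 → 97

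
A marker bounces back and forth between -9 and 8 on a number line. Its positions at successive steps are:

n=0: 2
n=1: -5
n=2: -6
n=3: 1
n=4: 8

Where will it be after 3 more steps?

-5

The value travels 7 per step and bounces off the walls at -9 and 8.
  step 5: 8 → 1
  step 6: 1 → -6
  step 7: -6 → -5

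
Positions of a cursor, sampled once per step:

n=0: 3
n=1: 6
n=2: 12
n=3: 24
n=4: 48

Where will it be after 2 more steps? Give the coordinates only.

192

Consecutive displacements +3, +6, +12, +24 scale by a factor of 2 each step.
step 5: 48 + 48 → 96
step 6: 96 + 96 → 192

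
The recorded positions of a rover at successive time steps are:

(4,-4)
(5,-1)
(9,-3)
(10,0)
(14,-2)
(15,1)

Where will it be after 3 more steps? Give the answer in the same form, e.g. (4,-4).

The moves between consecutive positions are (+1,+3), (+4,-2), (+1,+3), (+4,-2), (+1,+3); they repeat the 2-cycle [(+1,+3), (+4,-2)].
step 6: apply (+4,-2) → (19,-1)
step 7: apply (+1,+3) → (20,2)
step 8: apply (+4,-2) → (24,0)

(24,0)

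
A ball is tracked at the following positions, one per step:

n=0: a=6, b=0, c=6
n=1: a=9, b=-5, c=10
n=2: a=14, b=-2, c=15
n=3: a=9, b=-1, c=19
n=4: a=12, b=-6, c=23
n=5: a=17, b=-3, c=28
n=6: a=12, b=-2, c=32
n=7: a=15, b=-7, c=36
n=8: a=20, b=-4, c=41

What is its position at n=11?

a=23, b=-5, c=54

Step-to-step displacements: (+3, -5, +4), (+5, +3, +5), (-5, +1, +4), (+3, -5, +4), (+5, +3, +5), (-5, +1, +4), (+3, -5, +4), (+5, +3, +5) — a repeating cycle of length 3.
step 9: apply (-5, +1, +4) → a=15, b=-3, c=45
step 10: apply (+3, -5, +4) → a=18, b=-8, c=49
step 11: apply (+5, +3, +5) → a=23, b=-5, c=54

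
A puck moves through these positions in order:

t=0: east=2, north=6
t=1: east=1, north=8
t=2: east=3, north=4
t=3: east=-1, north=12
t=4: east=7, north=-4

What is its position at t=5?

Consecutive displacements (-1, +2), (+2, -4), (-4, +8), (+8, -16) scale by a factor of -2 each step.
step 5: east=7, north=-4 + (-16, +32) → east=-9, north=28

east=-9, north=28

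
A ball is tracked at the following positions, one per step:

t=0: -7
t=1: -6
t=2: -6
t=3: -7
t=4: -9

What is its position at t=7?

Taking differences between consecutive positions: +1, +0, -1, -2. These grow by -1 each step.
step 5: -9 − 3 → -12
step 6: -12 − 4 → -16
step 7: -16 − 5 → -21

-21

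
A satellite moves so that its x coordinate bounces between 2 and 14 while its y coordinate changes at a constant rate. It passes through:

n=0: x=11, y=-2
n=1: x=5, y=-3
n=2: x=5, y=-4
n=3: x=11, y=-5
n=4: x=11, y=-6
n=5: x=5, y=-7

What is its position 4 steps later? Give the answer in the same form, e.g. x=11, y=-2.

x=5, y=-11

The x coordinate travels 6 per step and bounces off the walls at 2 and 14.
  step 6: 5 → 5
  step 7: 5 → 11
  step 8: 11 → 11
  step 9: 11 → 5
The y coordinate changes by -1 each step: at step 9 it is -11.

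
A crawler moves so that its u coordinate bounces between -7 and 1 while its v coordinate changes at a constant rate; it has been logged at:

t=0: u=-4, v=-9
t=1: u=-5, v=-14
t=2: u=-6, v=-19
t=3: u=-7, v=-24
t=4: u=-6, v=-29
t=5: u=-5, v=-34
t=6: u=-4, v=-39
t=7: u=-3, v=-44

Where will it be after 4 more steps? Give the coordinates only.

The u coordinate travels 1 per step and bounces off the walls at -7 and 1.
  step 8: -3 → -2
  step 9: -2 → -1
  step 10: -1 → 0
  step 11: 0 → 1
The v coordinate changes by -5 each step: at step 11 it is -64.

u=1, v=-64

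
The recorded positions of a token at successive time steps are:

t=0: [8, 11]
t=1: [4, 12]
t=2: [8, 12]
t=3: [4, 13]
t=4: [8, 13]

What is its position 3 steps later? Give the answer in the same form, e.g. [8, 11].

The moves between consecutive positions are [-4, +1], [+4, +0], [-4, +1], [+4, +0]; they repeat the 2-cycle [[-4, +1], [+4, +0]].
step 5: apply [-4, +1] → [4, 14]
step 6: apply [+4, +0] → [8, 14]
step 7: apply [-4, +1] → [4, 15]

[4, 15]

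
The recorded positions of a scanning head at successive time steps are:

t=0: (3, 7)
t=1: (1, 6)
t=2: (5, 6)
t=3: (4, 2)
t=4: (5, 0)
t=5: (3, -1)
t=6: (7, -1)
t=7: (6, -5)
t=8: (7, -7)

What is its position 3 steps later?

Differencing gives (-2, -1), (+4, +0), (-1, -4), (+1, -2), (-2, -1), (+4, +0), (-1, -4), (+1, -2). This is the pattern (-2, -1), (+4, +0), (-1, -4), (+1, -2) repeated.
step 9: apply (-2, -1) → (5, -8)
step 10: apply (+4, +0) → (9, -8)
step 11: apply (-1, -4) → (8, -12)

(8, -12)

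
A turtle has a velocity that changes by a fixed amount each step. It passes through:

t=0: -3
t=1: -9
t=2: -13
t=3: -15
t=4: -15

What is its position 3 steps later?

-3

Taking differences between consecutive positions: -6, -4, -2, +0. These grow by +2 each step.
step 5: -15 + 2 → -13
step 6: -13 + 4 → -9
step 7: -9 + 6 → -3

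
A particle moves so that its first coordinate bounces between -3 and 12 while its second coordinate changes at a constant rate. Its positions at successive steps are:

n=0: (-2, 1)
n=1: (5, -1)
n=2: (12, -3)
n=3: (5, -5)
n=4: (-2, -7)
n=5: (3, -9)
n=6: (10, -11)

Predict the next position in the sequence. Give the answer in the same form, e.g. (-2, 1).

The first coordinate travels 7 per step and bounces off the walls at -3 and 12.
  step 7: 10 → 7
The second coordinate changes by -2 each step: at step 7 it is -13.

(7, -13)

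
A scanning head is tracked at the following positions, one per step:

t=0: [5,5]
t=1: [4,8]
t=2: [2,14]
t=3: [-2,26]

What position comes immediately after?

Step-to-step displacements: [-1,+3], [-2,+6], [-4,+12]; each is 2× the previous.
step 4: [-2,26] + [-8,+24] → [-10,50]

[-10,50]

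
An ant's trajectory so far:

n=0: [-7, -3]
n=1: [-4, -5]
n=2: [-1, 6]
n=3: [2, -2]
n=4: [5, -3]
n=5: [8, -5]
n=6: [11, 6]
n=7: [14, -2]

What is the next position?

The first coordinate changes by +3 each step, so at step 8 it is -7 + 8·(3) = 17.
The second coordinate repeats the cycle [-3, -5, 6, -2] with period 4; step 8 mod 4 = 0, giving -3.

[17, -3]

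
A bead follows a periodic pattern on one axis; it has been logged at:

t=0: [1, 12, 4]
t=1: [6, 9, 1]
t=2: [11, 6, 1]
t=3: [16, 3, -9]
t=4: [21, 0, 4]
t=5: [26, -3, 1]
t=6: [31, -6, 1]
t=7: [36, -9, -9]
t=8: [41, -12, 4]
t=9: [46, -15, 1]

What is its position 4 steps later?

[66, -27, 1]

First: linear, +5 per step → 66 at step 13.
Second: linear, -3 per step → -27 at step 13.
Third: cycles through 4, 1, 1, -9 every 4 steps. Step 13 lands at position 1 of the cycle → 1.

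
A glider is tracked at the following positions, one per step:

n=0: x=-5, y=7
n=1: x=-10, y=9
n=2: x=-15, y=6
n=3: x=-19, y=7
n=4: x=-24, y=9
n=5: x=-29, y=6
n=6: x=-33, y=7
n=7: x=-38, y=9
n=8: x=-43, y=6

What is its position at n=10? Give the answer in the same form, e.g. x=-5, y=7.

Differencing gives (-5, +2), (-5, -3), (-4, +1), (-5, +2), (-5, -3), (-4, +1), (-5, +2), (-5, -3). This is the pattern (-5, +2), (-5, -3), (-4, +1) repeated.
step 9: apply (-4, +1) → x=-47, y=7
step 10: apply (-5, +2) → x=-52, y=9

x=-52, y=9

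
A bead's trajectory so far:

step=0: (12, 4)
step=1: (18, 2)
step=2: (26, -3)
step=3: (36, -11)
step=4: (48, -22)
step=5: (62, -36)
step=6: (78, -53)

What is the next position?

Taking differences between consecutive positions: (+6, -2), (+8, -5), (+10, -8), (+12, -11), (+14, -14), (+16, -17). These grow by (+2, -3) each step.
step 7: (78, -53) + (+18, -20) → (96, -73)

(96, -73)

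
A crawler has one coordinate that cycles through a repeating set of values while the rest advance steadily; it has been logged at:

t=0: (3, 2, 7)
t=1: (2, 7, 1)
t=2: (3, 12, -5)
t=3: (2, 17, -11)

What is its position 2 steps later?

(2, 27, -23)

First: cycles through 3, 2 every 2 steps. Step 5 lands at position 1 of the cycle → 2.
Second: linear, +5 per step → 27 at step 5.
Third: linear, -6 per step → -23 at step 5.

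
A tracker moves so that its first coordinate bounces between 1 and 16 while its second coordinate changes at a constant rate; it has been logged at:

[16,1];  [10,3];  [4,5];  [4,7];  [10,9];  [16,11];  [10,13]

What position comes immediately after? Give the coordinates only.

[4,15]

The first coordinate travels 6 per step and bounces off the walls at 1 and 16.
  step 7: 10 → 4
The second coordinate changes by +2 each step: at step 7 it is 15.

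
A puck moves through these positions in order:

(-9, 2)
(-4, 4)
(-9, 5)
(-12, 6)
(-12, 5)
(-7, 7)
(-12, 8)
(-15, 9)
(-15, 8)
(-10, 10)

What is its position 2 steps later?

Step-to-step displacements: (+5, +2), (-5, +1), (-3, +1), (+0, -1), (+5, +2), (-5, +1), (-3, +1), (+0, -1), (+5, +2) — a repeating cycle of length 4.
step 10: apply (-5, +1) → (-15, 11)
step 11: apply (-3, +1) → (-18, 12)

(-18, 12)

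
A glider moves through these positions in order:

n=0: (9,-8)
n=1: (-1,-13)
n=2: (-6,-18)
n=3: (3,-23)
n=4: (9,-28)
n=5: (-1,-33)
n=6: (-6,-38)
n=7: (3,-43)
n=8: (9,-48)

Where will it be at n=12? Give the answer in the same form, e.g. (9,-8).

(9,-68)

First: cycles through 9, -1, -6, 3 every 4 steps. Step 12 lands at position 0 of the cycle → 9.
Second: linear, -5 per step → -68 at step 12.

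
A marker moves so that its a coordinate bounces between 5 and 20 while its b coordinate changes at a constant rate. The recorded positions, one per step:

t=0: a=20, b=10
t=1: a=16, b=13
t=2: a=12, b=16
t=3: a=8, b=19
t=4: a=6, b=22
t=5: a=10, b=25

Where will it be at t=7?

a=18, b=31

The a coordinate travels 4 per step and bounces off the walls at 5 and 20.
  step 6: 10 → 14
  step 7: 14 → 18
The b coordinate changes by +3 each step: at step 7 it is 31.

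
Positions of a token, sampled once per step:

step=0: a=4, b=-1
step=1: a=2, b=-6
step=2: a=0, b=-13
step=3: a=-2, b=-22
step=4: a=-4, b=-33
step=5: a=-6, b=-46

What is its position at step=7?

Taking differences between consecutive positions: (-2,-5), (-2,-7), (-2,-9), (-2,-11), (-2,-13). These grow by (+0,-2) each step.
step 6: a=-6, b=-46 + (-2,-15) → a=-8, b=-61
step 7: a=-8, b=-61 + (-2,-17) → a=-10, b=-78

a=-10, b=-78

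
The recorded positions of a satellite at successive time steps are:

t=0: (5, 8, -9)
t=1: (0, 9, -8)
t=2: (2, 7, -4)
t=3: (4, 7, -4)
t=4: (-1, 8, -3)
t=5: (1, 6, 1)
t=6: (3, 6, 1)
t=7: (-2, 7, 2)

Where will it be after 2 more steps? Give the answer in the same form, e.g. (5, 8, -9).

Step-to-step displacements: (-5, +1, +1), (+2, -2, +4), (+2, +0, +0), (-5, +1, +1), (+2, -2, +4), (+2, +0, +0), (-5, +1, +1) — a repeating cycle of length 3.
step 8: apply (+2, -2, +4) → (0, 5, 6)
step 9: apply (+2, +0, +0) → (2, 5, 6)

(2, 5, 6)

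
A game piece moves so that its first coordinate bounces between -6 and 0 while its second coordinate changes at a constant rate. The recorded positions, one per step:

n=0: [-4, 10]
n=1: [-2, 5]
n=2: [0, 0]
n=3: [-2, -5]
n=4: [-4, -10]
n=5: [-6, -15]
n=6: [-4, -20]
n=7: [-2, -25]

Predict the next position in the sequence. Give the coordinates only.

[0, -30]

The first coordinate reflects between -6 and 0, moving 2 per step.
  step 8: -2 → 0
The second coordinate changes by -5 each step: at step 8 it is -30.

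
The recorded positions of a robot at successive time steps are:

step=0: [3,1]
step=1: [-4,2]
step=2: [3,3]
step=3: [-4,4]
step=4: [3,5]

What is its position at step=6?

First: cycles through 3, -4 every 2 steps. Step 6 lands at position 0 of the cycle → 3.
Second: linear, +1 per step → 7 at step 6.

[3,7]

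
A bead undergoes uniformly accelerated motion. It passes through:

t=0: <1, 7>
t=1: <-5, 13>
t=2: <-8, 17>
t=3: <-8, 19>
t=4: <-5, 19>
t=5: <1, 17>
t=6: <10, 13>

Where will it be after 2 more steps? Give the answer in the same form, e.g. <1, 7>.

Successive displacements: <-6, +6>, <-3, +4>, <+0, +2>, <+3, +0>, <+6, -2>, <+9, -4> — each changes by <+3, -2>.
step 7: <10, 13> + <+12, -6> → <22, 7>
step 8: <22, 7> + <+15, -8> → <37, -1>

<37, -1>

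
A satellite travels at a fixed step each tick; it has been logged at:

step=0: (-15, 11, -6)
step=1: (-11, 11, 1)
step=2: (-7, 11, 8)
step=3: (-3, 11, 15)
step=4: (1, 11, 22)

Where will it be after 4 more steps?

(17, 11, 50)

The position changes by (+4, +0, +7) every step.
step 5: (1, 11, 22) + (+4, +0, +7) → (5, 11, 29)
step 6: (5, 11, 29) + (+4, +0, +7) → (9, 11, 36)
step 7: (9, 11, 36) + (+4, +0, +7) → (13, 11, 43)
step 8: (13, 11, 43) + (+4, +0, +7) → (17, 11, 50)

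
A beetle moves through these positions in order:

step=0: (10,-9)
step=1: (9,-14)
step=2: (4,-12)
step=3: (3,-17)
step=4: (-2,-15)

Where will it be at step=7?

Differencing gives (-1,-5), (-5,+2), (-1,-5), (-5,+2). This is the pattern (-1,-5), (-5,+2) repeated.
step 5: apply (-1,-5) → (-3,-20)
step 6: apply (-5,+2) → (-8,-18)
step 7: apply (-1,-5) → (-9,-23)

(-9,-23)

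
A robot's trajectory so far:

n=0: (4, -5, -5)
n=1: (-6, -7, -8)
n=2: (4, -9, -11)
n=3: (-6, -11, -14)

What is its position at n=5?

First: cycles through 4, -6 every 2 steps. Step 5 lands at position 1 of the cycle → -6.
Second: linear, -2 per step → -15 at step 5.
Third: linear, -3 per step → -20 at step 5.

(-6, -15, -20)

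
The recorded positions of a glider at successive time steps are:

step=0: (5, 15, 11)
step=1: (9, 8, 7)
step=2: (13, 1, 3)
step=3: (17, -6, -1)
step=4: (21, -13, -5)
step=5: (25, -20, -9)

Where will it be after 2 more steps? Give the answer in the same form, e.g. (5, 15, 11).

The position changes by (+4, -7, -4) every step.
step 6: (25, -20, -9) + (+4, -7, -4) → (29, -27, -13)
step 7: (29, -27, -13) + (+4, -7, -4) → (33, -34, -17)

(33, -34, -17)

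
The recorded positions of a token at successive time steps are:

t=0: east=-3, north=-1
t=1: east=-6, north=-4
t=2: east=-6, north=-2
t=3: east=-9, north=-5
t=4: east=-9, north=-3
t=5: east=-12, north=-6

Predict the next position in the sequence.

The moves between consecutive positions are (-3, -3), (+0, +2), (-3, -3), (+0, +2), (-3, -3); they repeat the 2-cycle [(-3, -3), (+0, +2)].
step 6: apply (+0, +2) → east=-12, north=-4

east=-12, north=-4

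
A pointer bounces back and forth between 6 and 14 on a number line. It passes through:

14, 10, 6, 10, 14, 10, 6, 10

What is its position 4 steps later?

The value reflects between 6 and 14, moving 4 per step.
  step 8: 10 → 14
  step 9: 14 → 10
  step 10: 10 → 6
  step 11: 6 → 10

10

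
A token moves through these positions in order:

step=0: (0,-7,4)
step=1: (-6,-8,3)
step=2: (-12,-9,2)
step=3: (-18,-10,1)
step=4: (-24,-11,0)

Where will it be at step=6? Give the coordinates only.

(-36,-13,-2)

Constant displacement of (-6,-1,-1) per step.
step 5: (-24,-11,0) + (-6,-1,-1) → (-30,-12,-1)
step 6: (-30,-12,-1) + (-6,-1,-1) → (-36,-13,-2)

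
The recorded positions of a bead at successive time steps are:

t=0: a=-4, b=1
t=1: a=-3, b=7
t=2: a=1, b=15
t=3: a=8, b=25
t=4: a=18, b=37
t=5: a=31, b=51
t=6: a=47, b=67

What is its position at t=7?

a=66, b=85

First differences are (+1,+6), (+4,+8), (+7,+10), (+10,+12), (+13,+14), (+16,+16); their common second difference is (+3,+2) (constant acceleration).
step 7: a=47, b=67 + (+19,+18) → a=66, b=85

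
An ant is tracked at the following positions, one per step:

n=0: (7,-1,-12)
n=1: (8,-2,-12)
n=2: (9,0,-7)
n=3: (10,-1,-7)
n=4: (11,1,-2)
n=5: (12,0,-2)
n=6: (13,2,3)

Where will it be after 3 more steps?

The moves between consecutive positions are (+1,-1,+0), (+1,+2,+5), (+1,-1,+0), (+1,+2,+5), (+1,-1,+0), (+1,+2,+5); they repeat the 2-cycle [(+1,-1,+0), (+1,+2,+5)].
step 7: apply (+1,-1,+0) → (14,1,3)
step 8: apply (+1,+2,+5) → (15,3,8)
step 9: apply (+1,-1,+0) → (16,2,8)

(16,2,8)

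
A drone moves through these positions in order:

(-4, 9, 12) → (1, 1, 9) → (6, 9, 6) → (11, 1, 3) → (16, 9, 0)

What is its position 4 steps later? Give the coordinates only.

(36, 9, -12)

The first coordinate changes by +5 each step, so at step 8 it is -4 + 8·(5) = 36.
The second coordinate repeats the cycle [9, 1] with period 2; step 8 mod 2 = 0, giving 9.
The third coordinate changes by -3 each step, so at step 8 it is 12 + 8·(-3) = -12.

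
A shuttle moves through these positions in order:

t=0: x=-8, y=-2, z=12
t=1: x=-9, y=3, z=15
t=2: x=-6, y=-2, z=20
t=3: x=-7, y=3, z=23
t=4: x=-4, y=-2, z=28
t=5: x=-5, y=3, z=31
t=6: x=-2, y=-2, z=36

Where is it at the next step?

x=-3, y=3, z=39

Differencing gives (-1, +5, +3), (+3, -5, +5), (-1, +5, +3), (+3, -5, +5), (-1, +5, +3), (+3, -5, +5). This is the pattern (-1, +5, +3), (+3, -5, +5) repeated.
step 7: apply (-1, +5, +3) → x=-3, y=3, z=39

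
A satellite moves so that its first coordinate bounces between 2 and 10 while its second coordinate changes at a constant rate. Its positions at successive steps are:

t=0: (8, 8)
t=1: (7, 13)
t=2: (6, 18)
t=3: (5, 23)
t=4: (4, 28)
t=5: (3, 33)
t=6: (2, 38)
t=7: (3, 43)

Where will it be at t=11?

The first coordinate reflects between 2 and 10, moving 1 per step.
  step 8: 3 → 4
  step 9: 4 → 5
  step 10: 5 → 6
  step 11: 6 → 7
The second coordinate changes by +5 each step: at step 11 it is 63.

(7, 63)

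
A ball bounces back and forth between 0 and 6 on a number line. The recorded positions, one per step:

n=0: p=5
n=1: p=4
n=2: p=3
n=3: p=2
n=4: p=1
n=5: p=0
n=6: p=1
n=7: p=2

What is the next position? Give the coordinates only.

The value reflects between 0 and 6, moving 1 per step.
  step 8: 2 → 3

p=3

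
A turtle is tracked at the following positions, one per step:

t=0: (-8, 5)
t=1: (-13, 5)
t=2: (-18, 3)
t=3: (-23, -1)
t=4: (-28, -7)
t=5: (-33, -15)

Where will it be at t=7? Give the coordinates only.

(-43, -37)

Successive displacements: (-5, +0), (-5, -2), (-5, -4), (-5, -6), (-5, -8) — each changes by (+0, -2).
step 6: (-33, -15) + (-5, -10) → (-38, -25)
step 7: (-38, -25) + (-5, -12) → (-43, -37)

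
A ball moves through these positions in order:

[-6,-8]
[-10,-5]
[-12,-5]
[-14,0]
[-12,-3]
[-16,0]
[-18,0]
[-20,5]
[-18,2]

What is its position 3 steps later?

The moves between consecutive positions are [-4,+3], [-2,+0], [-2,+5], [+2,-3], [-4,+3], [-2,+0], [-2,+5], [+2,-3]; they repeat the 4-cycle [[-4,+3], [-2,+0], [-2,+5], [+2,-3]].
step 9: apply [-4,+3] → [-22,5]
step 10: apply [-2,+0] → [-24,5]
step 11: apply [-2,+5] → [-26,10]

[-26,10]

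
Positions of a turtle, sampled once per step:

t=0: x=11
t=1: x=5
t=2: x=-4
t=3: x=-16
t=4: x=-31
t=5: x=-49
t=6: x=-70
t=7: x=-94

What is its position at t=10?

Successive displacements: -6, -9, -12, -15, -18, -21, -24 — each changes by -3.
step 8: -94 − 27 → x=-121
step 9: -121 − 30 → x=-151
step 10: -151 − 33 → x=-184

x=-184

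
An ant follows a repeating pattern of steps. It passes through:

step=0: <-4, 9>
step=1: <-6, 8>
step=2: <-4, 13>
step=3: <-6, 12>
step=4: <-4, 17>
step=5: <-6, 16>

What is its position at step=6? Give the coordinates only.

<-4, 21>

The moves between consecutive positions are <-2, -1>, <+2, +5>, <-2, -1>, <+2, +5>, <-2, -1>; they repeat the 2-cycle [<-2, -1>, <+2, +5>].
step 6: apply <+2, +5> → <-4, 21>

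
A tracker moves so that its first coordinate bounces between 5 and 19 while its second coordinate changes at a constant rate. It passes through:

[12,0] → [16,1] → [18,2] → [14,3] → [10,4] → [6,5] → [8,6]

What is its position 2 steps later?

The first coordinate reflects between 5 and 19, moving 4 per step.
  step 7: 8 → 12
  step 8: 12 → 16
The second coordinate changes by +1 each step: at step 8 it is 8.

[16,8]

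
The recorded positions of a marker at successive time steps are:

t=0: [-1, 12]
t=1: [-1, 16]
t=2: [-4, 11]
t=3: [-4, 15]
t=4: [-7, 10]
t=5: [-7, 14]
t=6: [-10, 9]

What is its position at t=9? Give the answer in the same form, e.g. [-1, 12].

[-13, 12]

Step-to-step displacements: [+0, +4], [-3, -5], [+0, +4], [-3, -5], [+0, +4], [-3, -5] — a repeating cycle of length 2.
step 7: apply [+0, +4] → [-10, 13]
step 8: apply [-3, -5] → [-13, 8]
step 9: apply [+0, +4] → [-13, 12]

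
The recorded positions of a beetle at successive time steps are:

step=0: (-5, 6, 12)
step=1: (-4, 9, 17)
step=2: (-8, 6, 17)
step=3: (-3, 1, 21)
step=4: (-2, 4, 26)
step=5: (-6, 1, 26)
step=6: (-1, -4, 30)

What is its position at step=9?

Step-to-step displacements: (+1, +3, +5), (-4, -3, +0), (+5, -5, +4), (+1, +3, +5), (-4, -3, +0), (+5, -5, +4) — a repeating cycle of length 3.
step 7: apply (+1, +3, +5) → (0, -1, 35)
step 8: apply (-4, -3, +0) → (-4, -4, 35)
step 9: apply (+5, -5, +4) → (1, -9, 39)

(1, -9, 39)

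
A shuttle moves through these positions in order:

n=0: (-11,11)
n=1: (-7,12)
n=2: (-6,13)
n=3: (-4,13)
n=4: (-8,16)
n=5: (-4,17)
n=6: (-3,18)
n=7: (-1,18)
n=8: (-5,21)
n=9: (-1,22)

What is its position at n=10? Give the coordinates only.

Step-to-step displacements: (+4,+1), (+1,+1), (+2,+0), (-4,+3), (+4,+1), (+1,+1), (+2,+0), (-4,+3), (+4,+1) — a repeating cycle of length 4.
step 10: apply (+1,+1) → (0,23)

(0,23)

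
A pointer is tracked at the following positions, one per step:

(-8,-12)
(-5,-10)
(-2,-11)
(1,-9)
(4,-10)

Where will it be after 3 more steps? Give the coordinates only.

Differencing gives (+3,+2), (+3,-1), (+3,+2), (+3,-1). This is the pattern (+3,+2), (+3,-1) repeated.
step 5: apply (+3,+2) → (7,-8)
step 6: apply (+3,-1) → (10,-9)
step 7: apply (+3,+2) → (13,-7)

(13,-7)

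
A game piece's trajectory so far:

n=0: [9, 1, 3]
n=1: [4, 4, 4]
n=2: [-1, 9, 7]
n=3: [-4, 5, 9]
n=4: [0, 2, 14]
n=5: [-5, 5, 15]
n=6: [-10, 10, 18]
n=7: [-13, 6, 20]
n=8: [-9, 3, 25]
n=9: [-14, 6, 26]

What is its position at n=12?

[-18, 4, 36]

The moves between consecutive positions are [-5, +3, +1], [-5, +5, +3], [-3, -4, +2], [+4, -3, +5], [-5, +3, +1], [-5, +5, +3], [-3, -4, +2], [+4, -3, +5], [-5, +3, +1]; they repeat the 4-cycle [[-5, +3, +1], [-5, +5, +3], [-3, -4, +2], [+4, -3, +5]].
step 10: apply [-5, +5, +3] → [-19, 11, 29]
step 11: apply [-3, -4, +2] → [-22, 7, 31]
step 12: apply [+4, -3, +5] → [-18, 4, 36]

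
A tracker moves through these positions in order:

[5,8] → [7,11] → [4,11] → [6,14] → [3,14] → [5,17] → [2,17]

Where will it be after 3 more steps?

The moves between consecutive positions are [+2,+3], [-3,+0], [+2,+3], [-3,+0], [+2,+3], [-3,+0]; they repeat the 2-cycle [[+2,+3], [-3,+0]].
step 7: apply [+2,+3] → [4,20]
step 8: apply [-3,+0] → [1,20]
step 9: apply [+2,+3] → [3,23]

[3,23]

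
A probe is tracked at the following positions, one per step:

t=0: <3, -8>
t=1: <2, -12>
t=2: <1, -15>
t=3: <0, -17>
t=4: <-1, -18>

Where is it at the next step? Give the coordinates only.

Successive displacements: <-1, -4>, <-1, -3>, <-1, -2>, <-1, -1> — each changes by <+0, +1>.
step 5: <-1, -18> + <-1, +0> → <-2, -18>

<-2, -18>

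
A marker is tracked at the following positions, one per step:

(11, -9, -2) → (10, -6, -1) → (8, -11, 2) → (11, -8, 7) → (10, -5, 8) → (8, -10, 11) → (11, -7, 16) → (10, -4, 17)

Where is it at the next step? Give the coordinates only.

The moves between consecutive positions are (-1, +3, +1), (-2, -5, +3), (+3, +3, +5), (-1, +3, +1), (-2, -5, +3), (+3, +3, +5), (-1, +3, +1); they repeat the 3-cycle [(-1, +3, +1), (-2, -5, +3), (+3, +3, +5)].
step 8: apply (-2, -5, +3) → (8, -9, 20)

(8, -9, 20)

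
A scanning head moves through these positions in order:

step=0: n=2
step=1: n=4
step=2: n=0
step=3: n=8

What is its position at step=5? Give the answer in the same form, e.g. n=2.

Step-to-step displacements: +2, -4, +8; each is -2× the previous.
step 4: 8 − 16 → n=-8
step 5: -8 + 32 → n=24

n=24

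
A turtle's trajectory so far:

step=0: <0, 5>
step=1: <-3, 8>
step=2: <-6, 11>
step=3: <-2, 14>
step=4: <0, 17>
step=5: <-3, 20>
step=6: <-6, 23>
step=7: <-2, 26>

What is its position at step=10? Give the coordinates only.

<-6, 35>

The first coordinate repeats the cycle [0, -3, -6, -2] with period 4; step 10 mod 4 = 2, giving -6.
The second coordinate changes by +3 each step, so at step 10 it is 5 + 10·(3) = 35.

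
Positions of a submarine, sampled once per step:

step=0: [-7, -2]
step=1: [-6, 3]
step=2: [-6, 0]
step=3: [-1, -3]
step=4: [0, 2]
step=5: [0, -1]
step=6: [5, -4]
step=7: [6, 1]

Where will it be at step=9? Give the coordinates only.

[11, -5]

Step-to-step displacements: [+1, +5], [+0, -3], [+5, -3], [+1, +5], [+0, -3], [+5, -3], [+1, +5] — a repeating cycle of length 3.
step 8: apply [+0, -3] → [6, -2]
step 9: apply [+5, -3] → [11, -5]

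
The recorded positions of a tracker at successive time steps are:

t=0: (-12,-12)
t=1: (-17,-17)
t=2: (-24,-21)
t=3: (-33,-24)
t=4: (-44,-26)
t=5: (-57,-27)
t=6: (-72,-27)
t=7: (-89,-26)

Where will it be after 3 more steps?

(-152,-17)

First differences are (-5,-5), (-7,-4), (-9,-3), (-11,-2), (-13,-1), (-15,+0), (-17,+1); their common second difference is (-2,+1) (constant acceleration).
step 8: (-89,-26) + (-19,+2) → (-108,-24)
step 9: (-108,-24) + (-21,+3) → (-129,-21)
step 10: (-129,-21) + (-23,+4) → (-152,-17)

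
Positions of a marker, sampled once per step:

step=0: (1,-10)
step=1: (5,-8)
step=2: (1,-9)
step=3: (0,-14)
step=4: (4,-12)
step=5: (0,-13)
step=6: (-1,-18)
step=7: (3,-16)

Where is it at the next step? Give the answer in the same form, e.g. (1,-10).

Differencing gives (+4,+2), (-4,-1), (-1,-5), (+4,+2), (-4,-1), (-1,-5), (+4,+2). This is the pattern (+4,+2), (-4,-1), (-1,-5) repeated.
step 8: apply (-4,-1) → (-1,-17)

(-1,-17)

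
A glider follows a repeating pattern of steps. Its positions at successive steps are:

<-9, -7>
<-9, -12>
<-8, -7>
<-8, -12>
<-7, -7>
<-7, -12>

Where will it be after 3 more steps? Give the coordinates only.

<-5, -7>

The moves between consecutive positions are <+0, -5>, <+1, +5>, <+0, -5>, <+1, +5>, <+0, -5>; they repeat the 2-cycle [<+0, -5>, <+1, +5>].
step 6: apply <+1, +5> → <-6, -7>
step 7: apply <+0, -5> → <-6, -12>
step 8: apply <+1, +5> → <-5, -7>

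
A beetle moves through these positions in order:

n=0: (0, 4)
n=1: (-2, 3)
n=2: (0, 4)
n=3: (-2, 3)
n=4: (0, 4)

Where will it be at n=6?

(0, 4)

The jumps are (-2, -1), (+2, +1), (-2, -1), (+2, +1) — a geometric progression with ratio -1.
step 5: (0, 4) + (-2, -1) → (-2, 3)
step 6: (-2, 3) + (+2, +1) → (0, 4)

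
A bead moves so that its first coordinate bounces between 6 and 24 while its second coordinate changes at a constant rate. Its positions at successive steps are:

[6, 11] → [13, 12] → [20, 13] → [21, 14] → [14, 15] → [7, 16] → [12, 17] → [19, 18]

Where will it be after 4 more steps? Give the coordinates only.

[11, 22]

The first coordinate travels 7 per step and bounces off the walls at 6 and 24.
  step 8: 19 → 22
  step 9: 22 → 15
  step 10: 15 → 8
  step 11: 8 → 11
The second coordinate changes by +1 each step: at step 11 it is 22.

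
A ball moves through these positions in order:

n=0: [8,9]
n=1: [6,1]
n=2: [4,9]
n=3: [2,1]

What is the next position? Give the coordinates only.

First: linear, -2 per step → 0 at step 4.
Second: cycles through 9, 1 every 2 steps. Step 4 lands at position 0 of the cycle → 9.

[0,9]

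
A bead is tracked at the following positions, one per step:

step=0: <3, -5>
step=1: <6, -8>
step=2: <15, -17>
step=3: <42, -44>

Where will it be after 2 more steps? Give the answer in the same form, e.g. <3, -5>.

<366, -368>

Step-to-step displacements: <+3, -3>, <+9, -9>, <+27, -27>; each is 3× the previous.
step 4: <42, -44> + <+81, -81> → <123, -125>
step 5: <123, -125> + <+243, -243> → <366, -368>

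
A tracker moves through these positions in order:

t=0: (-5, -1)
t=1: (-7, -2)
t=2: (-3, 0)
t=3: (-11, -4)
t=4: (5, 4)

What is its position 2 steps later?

The jumps are (-2, -1), (+4, +2), (-8, -4), (+16, +8) — a geometric progression with ratio -2.
step 5: (5, 4) + (-32, -16) → (-27, -12)
step 6: (-27, -12) + (+64, +32) → (37, 20)

(37, 20)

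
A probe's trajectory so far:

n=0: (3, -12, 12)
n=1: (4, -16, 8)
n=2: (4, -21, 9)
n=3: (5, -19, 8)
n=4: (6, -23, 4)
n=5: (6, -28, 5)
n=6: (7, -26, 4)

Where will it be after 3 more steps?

(9, -33, 0)

Differencing gives (+1, -4, -4), (+0, -5, +1), (+1, +2, -1), (+1, -4, -4), (+0, -5, +1), (+1, +2, -1). This is the pattern (+1, -4, -4), (+0, -5, +1), (+1, +2, -1) repeated.
step 7: apply (+1, -4, -4) → (8, -30, 0)
step 8: apply (+0, -5, +1) → (8, -35, 1)
step 9: apply (+1, +2, -1) → (9, -33, 0)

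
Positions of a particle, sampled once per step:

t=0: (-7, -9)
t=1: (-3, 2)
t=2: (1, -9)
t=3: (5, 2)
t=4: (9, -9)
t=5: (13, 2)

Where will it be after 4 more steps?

(29, 2)

First: linear, +4 per step → 29 at step 9.
Second: cycles through -9, 2 every 2 steps. Step 9 lands at position 1 of the cycle → 2.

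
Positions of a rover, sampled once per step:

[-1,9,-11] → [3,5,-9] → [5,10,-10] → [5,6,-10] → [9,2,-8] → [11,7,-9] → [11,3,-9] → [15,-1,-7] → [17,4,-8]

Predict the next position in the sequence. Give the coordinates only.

[17,0,-8]

Differencing gives [+4,-4,+2], [+2,+5,-1], [+0,-4,+0], [+4,-4,+2], [+2,+5,-1], [+0,-4,+0], [+4,-4,+2], [+2,+5,-1]. This is the pattern [+4,-4,+2], [+2,+5,-1], [+0,-4,+0] repeated.
step 9: apply [+0,-4,+0] → [17,0,-8]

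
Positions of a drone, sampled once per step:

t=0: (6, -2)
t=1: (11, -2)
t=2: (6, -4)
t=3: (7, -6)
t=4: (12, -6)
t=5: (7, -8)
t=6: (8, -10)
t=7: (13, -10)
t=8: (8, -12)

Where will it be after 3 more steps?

The moves between consecutive positions are (+5, +0), (-5, -2), (+1, -2), (+5, +0), (-5, -2), (+1, -2), (+5, +0), (-5, -2); they repeat the 3-cycle [(+5, +0), (-5, -2), (+1, -2)].
step 9: apply (+1, -2) → (9, -14)
step 10: apply (+5, +0) → (14, -14)
step 11: apply (-5, -2) → (9, -16)

(9, -16)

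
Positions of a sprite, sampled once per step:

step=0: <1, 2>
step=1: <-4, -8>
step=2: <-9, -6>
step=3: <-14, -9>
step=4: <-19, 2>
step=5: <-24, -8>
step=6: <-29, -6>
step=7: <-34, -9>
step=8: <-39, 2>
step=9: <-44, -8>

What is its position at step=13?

<-64, -8>

The first coordinate changes by -5 each step, so at step 13 it is 1 + 13·(-5) = -64.
The second coordinate repeats the cycle [2, -8, -6, -9] with period 4; step 13 mod 4 = 1, giving -8.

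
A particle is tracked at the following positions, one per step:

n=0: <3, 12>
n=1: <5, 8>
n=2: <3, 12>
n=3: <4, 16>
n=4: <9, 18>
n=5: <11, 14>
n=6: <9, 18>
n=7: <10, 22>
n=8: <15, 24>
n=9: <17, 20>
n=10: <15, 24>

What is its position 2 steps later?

The moves between consecutive positions are <+2, -4>, <-2, +4>, <+1, +4>, <+5, +2>, <+2, -4>, <-2, +4>, <+1, +4>, <+5, +2>, <+2, -4>, <-2, +4>; they repeat the 4-cycle [<+2, -4>, <-2, +4>, <+1, +4>, <+5, +2>].
step 11: apply <+1, +4> → <16, 28>
step 12: apply <+5, +2> → <21, 30>

<21, 30>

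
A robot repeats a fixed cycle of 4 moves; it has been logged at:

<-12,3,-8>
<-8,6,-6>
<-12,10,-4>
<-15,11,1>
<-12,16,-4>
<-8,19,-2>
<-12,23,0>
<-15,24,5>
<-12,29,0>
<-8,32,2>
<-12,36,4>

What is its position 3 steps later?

Step-to-step displacements: <+4,+3,+2>, <-4,+4,+2>, <-3,+1,+5>, <+3,+5,-5>, <+4,+3,+2>, <-4,+4,+2>, <-3,+1,+5>, <+3,+5,-5>, <+4,+3,+2>, <-4,+4,+2> — a repeating cycle of length 4.
step 11: apply <-3,+1,+5> → <-15,37,9>
step 12: apply <+3,+5,-5> → <-12,42,4>
step 13: apply <+4,+3,+2> → <-8,45,6>

<-8,45,6>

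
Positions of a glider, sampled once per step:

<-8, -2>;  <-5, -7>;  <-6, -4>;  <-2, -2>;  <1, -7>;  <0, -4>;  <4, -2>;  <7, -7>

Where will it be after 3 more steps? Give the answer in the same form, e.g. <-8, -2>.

<13, -7>

The moves between consecutive positions are <+3, -5>, <-1, +3>, <+4, +2>, <+3, -5>, <-1, +3>, <+4, +2>, <+3, -5>; they repeat the 3-cycle [<+3, -5>, <-1, +3>, <+4, +2>].
step 8: apply <-1, +3> → <6, -4>
step 9: apply <+4, +2> → <10, -2>
step 10: apply <+3, -5> → <13, -7>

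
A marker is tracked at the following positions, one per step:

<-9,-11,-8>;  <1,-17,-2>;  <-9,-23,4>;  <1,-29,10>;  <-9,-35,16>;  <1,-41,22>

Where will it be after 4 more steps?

<1,-65,46>

The first coordinate repeats the cycle [-9, 1] with period 2; step 9 mod 2 = 1, giving 1.
The second coordinate changes by -6 each step, so at step 9 it is -11 + 9·(-6) = -65.
The third coordinate changes by +6 each step, so at step 9 it is -8 + 9·(6) = 46.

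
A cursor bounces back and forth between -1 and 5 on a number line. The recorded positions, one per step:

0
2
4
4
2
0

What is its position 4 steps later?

4

The value reflects between -1 and 5, moving 2 per step.
  step 6: 0 → 0
  step 7: 0 → 2
  step 8: 2 → 4
  step 9: 4 → 4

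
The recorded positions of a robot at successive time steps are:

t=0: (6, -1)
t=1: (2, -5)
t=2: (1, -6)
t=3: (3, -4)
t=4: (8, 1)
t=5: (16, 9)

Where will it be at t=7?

Taking differences between consecutive positions: (-4, -4), (-1, -1), (+2, +2), (+5, +5), (+8, +8). These grow by (+3, +3) each step.
step 6: (16, 9) + (+11, +11) → (27, 20)
step 7: (27, 20) + (+14, +14) → (41, 34)

(41, 34)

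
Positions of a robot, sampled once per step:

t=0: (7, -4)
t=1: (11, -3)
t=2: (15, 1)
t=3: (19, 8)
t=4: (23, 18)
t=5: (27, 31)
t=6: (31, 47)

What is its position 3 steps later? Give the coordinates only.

First differences are (+4, +1), (+4, +4), (+4, +7), (+4, +10), (+4, +13), (+4, +16); their common second difference is (+0, +3) (constant acceleration).
step 7: (31, 47) + (+4, +19) → (35, 66)
step 8: (35, 66) + (+4, +22) → (39, 88)
step 9: (39, 88) + (+4, +25) → (43, 113)

(43, 113)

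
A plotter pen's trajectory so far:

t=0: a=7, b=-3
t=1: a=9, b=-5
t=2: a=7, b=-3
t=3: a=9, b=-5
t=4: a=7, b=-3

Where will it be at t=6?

Consecutive displacements (+2, -2), (-2, +2), (+2, -2), (-2, +2) scale by a factor of -1 each step.
step 5: a=7, b=-3 + (+2, -2) → a=9, b=-5
step 6: a=9, b=-5 + (-2, +2) → a=7, b=-3

a=7, b=-3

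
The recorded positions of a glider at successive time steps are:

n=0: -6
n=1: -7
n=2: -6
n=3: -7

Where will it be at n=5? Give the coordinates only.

-7

Step-to-step displacements: -1, +1, -1; each is -1× the previous.
step 4: -7 + 1 → -6
step 5: -6 − 1 → -7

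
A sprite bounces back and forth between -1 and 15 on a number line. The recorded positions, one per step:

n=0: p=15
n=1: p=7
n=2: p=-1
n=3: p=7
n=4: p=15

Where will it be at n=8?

The value reflects between -1 and 15, moving 8 per step.
  step 5: 15 → 7
  step 6: 7 → -1
  step 7: -1 → 7
  step 8: 7 → 15

p=15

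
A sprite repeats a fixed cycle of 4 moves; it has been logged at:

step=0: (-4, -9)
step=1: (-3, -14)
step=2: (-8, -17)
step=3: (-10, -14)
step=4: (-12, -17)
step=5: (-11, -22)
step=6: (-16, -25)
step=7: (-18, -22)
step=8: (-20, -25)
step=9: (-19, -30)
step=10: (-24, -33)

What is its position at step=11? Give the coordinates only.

(-26, -30)

Differencing gives (+1, -5), (-5, -3), (-2, +3), (-2, -3), (+1, -5), (-5, -3), (-2, +3), (-2, -3), (+1, -5), (-5, -3). This is the pattern (+1, -5), (-5, -3), (-2, +3), (-2, -3) repeated.
step 11: apply (-2, +3) → (-26, -30)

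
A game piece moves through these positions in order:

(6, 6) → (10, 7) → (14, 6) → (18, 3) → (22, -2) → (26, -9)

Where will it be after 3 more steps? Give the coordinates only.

Successive displacements: (+4, +1), (+4, -1), (+4, -3), (+4, -5), (+4, -7) — each changes by (+0, -2).
step 6: (26, -9) + (+4, -9) → (30, -18)
step 7: (30, -18) + (+4, -11) → (34, -29)
step 8: (34, -29) + (+4, -13) → (38, -42)

(38, -42)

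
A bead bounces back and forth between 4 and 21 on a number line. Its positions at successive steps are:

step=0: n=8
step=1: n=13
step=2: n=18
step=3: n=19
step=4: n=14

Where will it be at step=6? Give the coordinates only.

n=4

The value travels 5 per step and bounces off the walls at 4 and 21.
  step 5: 14 → 9
  step 6: 9 → 4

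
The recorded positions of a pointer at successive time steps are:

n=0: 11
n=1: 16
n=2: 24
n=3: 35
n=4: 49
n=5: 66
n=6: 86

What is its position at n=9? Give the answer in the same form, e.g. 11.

164

Taking differences between consecutive positions: +5, +8, +11, +14, +17, +20. These grow by +3 each step.
step 7: 86 + 23 → 109
step 8: 109 + 26 → 135
step 9: 135 + 29 → 164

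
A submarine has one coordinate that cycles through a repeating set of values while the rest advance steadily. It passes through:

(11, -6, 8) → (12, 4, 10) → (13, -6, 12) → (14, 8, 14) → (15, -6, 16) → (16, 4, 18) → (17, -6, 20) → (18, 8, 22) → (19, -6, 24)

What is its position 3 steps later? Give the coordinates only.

First: linear, +1 per step → 22 at step 11.
Second: cycles through -6, 4, -6, 8 every 4 steps. Step 11 lands at position 3 of the cycle → 8.
Third: linear, +2 per step → 30 at step 11.

(22, 8, 30)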